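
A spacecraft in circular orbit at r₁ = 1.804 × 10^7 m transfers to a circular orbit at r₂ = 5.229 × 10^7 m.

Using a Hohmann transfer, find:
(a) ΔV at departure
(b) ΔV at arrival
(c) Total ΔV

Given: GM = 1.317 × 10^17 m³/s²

Transfer semi-major axis: a_t = (r₁ + r₂)/2 = (1.804e+07 + 5.229e+07)/2 = 3.5165e+07 m.
Circular speeds: v₁ = √(GM/r₁) = 85442.6 m/s, v₂ = √(GM/r₂) = 50186.1 m/s.
Transfer speeds (vis-viva v² = GM(2/r − 1/a_t)): v₁ᵗ = 104191 m/s, v₂ᵗ = 35945.7 m/s.
(a) ΔV₁ = |v₁ᵗ − v₁| ≈ 1.875e+04 m/s = 18.75 km/s.
(b) ΔV₂ = |v₂ − v₂ᵗ| ≈ 1.424e+04 m/s = 14.24 km/s.
(c) ΔV_total = ΔV₁ + ΔV₂ ≈ 3.299e+04 m/s = 32.99 km/s.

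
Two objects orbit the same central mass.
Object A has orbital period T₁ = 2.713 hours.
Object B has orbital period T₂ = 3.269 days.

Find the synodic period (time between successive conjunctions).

Convert to SI: T₁ = 2.713 hours = 9766.8 s; T₂ = 3.269 days = 282442 s.
T_syn = |T₁ · T₂ / (T₁ − T₂)|.
T_syn = |9766.8 · 282442 / (9766.8 − 282442)| s ≈ 1.012e+04 s = 2.81 hours.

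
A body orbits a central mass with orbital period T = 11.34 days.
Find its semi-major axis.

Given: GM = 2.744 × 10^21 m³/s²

Convert to SI: T = 11.34 days = 979776 s.
Invert Kepler's third law: a = (GM · T² / (4π²))^(1/3).
Substituting T = 979776 s and GM = 2.744e+21 m³/s²:
a = (2.744e+21 · (979776)² / (4π²))^(1/3) m
a ≈ 4.056e+10 m = 40.56 Gm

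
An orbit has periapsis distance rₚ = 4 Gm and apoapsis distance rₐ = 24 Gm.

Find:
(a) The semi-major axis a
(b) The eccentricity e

Convert to SI: rₚ = 4 Gm = 4e+09 m; rₐ = 24 Gm = 2.4e+10 m.
(a) a = (rₚ + rₐ) / 2 = (4e+09 + 2.4e+10) / 2 ≈ 1.4e+10 m = 14 Gm.
(b) e = (rₐ − rₚ) / (rₐ + rₚ) = (2.4e+10 − 4e+09) / (2.4e+10 + 4e+09) ≈ 0.7143.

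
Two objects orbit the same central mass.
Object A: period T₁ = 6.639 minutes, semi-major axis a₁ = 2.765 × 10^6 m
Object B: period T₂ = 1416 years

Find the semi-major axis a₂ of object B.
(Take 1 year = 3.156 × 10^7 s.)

Convert to SI: T₁ = 6.639 minutes = 398.34 s; T₂ = 1416 years = 4.4689e+10 s.
Kepler's third law: (T₁/T₂)² = (a₁/a₂)³ ⇒ a₂ = a₁ · (T₂/T₁)^(2/3).
T₂/T₁ = 4.4689e+10 / 398.34 = 1.12188e+08.
a₂ = 2.765e+06 · (1.12188e+08)^(2/3) m ≈ 6.432e+11 m = 6.432 × 10^11 m.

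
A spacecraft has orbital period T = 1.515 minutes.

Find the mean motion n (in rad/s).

Convert to SI: T = 1.515 minutes = 90.9 s.
n = 2π / T.
n = 2π / 90.9 s ≈ 0.06912 rad/s.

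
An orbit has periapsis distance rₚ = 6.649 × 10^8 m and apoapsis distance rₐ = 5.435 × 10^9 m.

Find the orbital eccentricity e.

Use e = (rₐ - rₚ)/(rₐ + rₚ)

e = (rₐ − rₚ) / (rₐ + rₚ).
e = (5.435e+09 − 6.649e+08) / (5.435e+09 + 6.649e+08) = 4.7701e+09 / 6.0999e+09 ≈ 0.782.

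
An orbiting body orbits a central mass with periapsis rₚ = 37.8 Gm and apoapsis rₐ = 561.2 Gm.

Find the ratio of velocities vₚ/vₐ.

Convert to SI: rₚ = 37.8 Gm = 3.78e+10 m; rₐ = 561.2 Gm = 5.612e+11 m.
Conservation of angular momentum gives rₚvₚ = rₐvₐ, so vₚ/vₐ = rₐ/rₚ.
vₚ/vₐ = 5.612e+11 / 3.78e+10 ≈ 14.85.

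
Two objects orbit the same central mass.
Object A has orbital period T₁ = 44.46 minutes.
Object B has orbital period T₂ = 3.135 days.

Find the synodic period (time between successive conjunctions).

Convert to SI: T₁ = 44.46 minutes = 2667.6 s; T₂ = 3.135 days = 270864 s.
T_syn = |T₁ · T₂ / (T₁ − T₂)|.
T_syn = |2667.6 · 270864 / (2667.6 − 270864)| s ≈ 2694 s = 44.9 minutes.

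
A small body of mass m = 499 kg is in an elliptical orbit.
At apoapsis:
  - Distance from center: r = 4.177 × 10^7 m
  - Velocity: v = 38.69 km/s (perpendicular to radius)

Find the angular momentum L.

Convert to SI: v = 38.69 km/s = 38690 m/s.
Since v is perpendicular to r, L = m · v · r.
L = 499 · 38690 · 4.177e+07 kg·m²/s ≈ 8.064e+14 kg·m²/s.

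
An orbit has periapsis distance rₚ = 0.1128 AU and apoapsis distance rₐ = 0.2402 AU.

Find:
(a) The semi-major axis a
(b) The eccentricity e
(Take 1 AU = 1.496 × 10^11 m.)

Convert to SI: rₚ = 0.1128 AU = 1.68749e+10 m; rₐ = 0.2402 AU = 3.59339e+10 m.
(a) a = (rₚ + rₐ) / 2 = (1.68749e+10 + 3.59339e+10) / 2 ≈ 2.64e+10 m = 0.1765 AU.
(b) e = (rₐ − rₚ) / (rₐ + rₚ) = (3.59339e+10 − 1.68749e+10) / (3.59339e+10 + 1.68749e+10) ≈ 0.3609.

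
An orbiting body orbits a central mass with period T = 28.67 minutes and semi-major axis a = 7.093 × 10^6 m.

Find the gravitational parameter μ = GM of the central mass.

Convert to SI: T = 28.67 minutes = 1720.2 s.
GM = 4π² · a³ / T².
GM = 4π² · (7.093e+06)³ / (1720.2)² m³/s² ≈ 4.761e+15 m³/s² = 4.761 × 10^15 m³/s².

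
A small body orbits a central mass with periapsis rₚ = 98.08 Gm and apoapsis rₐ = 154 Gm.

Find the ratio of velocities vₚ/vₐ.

Convert to SI: rₚ = 98.08 Gm = 9.808e+10 m; rₐ = 154 Gm = 1.54e+11 m.
Conservation of angular momentum gives rₚvₚ = rₐvₐ, so vₚ/vₐ = rₐ/rₚ.
vₚ/vₐ = 1.54e+11 / 9.808e+10 ≈ 1.57.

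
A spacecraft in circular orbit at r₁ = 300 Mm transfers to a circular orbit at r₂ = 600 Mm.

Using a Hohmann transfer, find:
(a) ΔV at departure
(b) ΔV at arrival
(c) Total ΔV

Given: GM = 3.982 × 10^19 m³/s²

Convert to SI: r₁ = 300 Mm = 3e+08 m; r₂ = 600 Mm = 6e+08 m.
Transfer semi-major axis: a_t = (r₁ + r₂)/2 = (3e+08 + 6e+08)/2 = 4.5e+08 m.
Circular speeds: v₁ = √(GM/r₁) = 364326 m/s, v₂ = √(GM/r₂) = 257617 m/s.
Transfer speeds (vis-viva v² = GM(2/r − 1/a_t)): v₁ᵗ = 420687 m/s, v₂ᵗ = 210344 m/s.
(a) ΔV₁ = |v₁ᵗ − v₁| ≈ 5.636e+04 m/s = 56.36 km/s.
(b) ΔV₂ = |v₂ − v₂ᵗ| ≈ 4.727e+04 m/s = 47.27 km/s.
(c) ΔV_total = ΔV₁ + ΔV₂ ≈ 1.036e+05 m/s = 103.6 km/s.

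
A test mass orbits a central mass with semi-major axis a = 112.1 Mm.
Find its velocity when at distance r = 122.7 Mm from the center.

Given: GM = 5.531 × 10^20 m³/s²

Convert to SI: a = 112.1 Mm = 1.121e+08 m; r = 122.7 Mm = 1.227e+08 m.
Vis-viva: v = √(GM · (2/r − 1/a)).
2/r − 1/a = 2/1.227e+08 − 1/1.121e+08 = 7.37931e-09 m⁻¹.
v = √(5.531e+20 · 7.37931e-09) m/s ≈ 2.02e+06 m/s = 2020 km/s.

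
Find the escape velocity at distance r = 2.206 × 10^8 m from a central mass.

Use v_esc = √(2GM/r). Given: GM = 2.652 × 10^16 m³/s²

Escape velocity comes from setting total energy to zero: ½v² − GM/r = 0 ⇒ v_esc = √(2GM / r).
v_esc = √(2 · 2.652e+16 / 2.206e+08) m/s ≈ 1.551e+04 m/s = 15.51 km/s.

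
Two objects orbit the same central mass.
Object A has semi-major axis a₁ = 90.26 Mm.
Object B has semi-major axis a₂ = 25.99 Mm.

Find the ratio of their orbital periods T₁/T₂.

Convert to SI: a₁ = 90.26 Mm = 9.026e+07 m; a₂ = 25.99 Mm = 2.599e+07 m.
From Kepler's third law, (T₁/T₂)² = (a₁/a₂)³, so T₁/T₂ = (a₁/a₂)^(3/2).
a₁/a₂ = 9.026e+07 / 2.599e+07 = 3.47287.
T₁/T₂ = (3.47287)^(3/2) ≈ 6.472.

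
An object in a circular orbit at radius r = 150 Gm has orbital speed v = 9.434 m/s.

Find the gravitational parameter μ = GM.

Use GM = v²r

Convert to SI: r = 150 Gm = 1.5e+11 m.
For a circular orbit v² = GM/r, so GM = v² · r.
GM = (9.434)² · 1.5e+11 m³/s² ≈ 1.335e+13 m³/s² = 1.335 × 10^13 m³/s².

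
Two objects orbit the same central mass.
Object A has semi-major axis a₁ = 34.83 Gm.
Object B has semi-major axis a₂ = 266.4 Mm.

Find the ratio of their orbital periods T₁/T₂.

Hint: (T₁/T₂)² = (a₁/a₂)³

Convert to SI: a₁ = 34.83 Gm = 3.483e+10 m; a₂ = 266.4 Mm = 2.664e+08 m.
From Kepler's third law, (T₁/T₂)² = (a₁/a₂)³, so T₁/T₂ = (a₁/a₂)^(3/2).
a₁/a₂ = 3.483e+10 / 2.664e+08 = 130.743.
T₁/T₂ = (130.743)^(3/2) ≈ 1495.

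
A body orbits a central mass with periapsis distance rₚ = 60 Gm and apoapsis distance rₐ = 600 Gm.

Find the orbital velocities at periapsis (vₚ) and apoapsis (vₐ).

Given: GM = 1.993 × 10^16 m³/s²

Convert to SI: rₚ = 60 Gm = 6e+10 m; rₐ = 600 Gm = 6e+11 m.
Use the vis-viva equation v² = GM(2/r − 1/a) with a = (rₚ + rₐ)/2 = (6e+10 + 6e+11)/2 = 3.3e+11 m.
vₚ = √(GM · (2/rₚ − 1/a)) = √(1.993e+16 · (2/6e+10 − 1/3.3e+11)) m/s ≈ 777.1 m/s = 777.1 m/s.
vₐ = √(GM · (2/rₐ − 1/a)) = √(1.993e+16 · (2/6e+11 − 1/3.3e+11)) m/s ≈ 77.71 m/s = 77.71 m/s.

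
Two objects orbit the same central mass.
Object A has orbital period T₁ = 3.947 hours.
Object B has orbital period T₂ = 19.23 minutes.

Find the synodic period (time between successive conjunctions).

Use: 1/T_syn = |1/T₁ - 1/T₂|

Convert to SI: T₁ = 3.947 hours = 14209.2 s; T₂ = 19.23 minutes = 1153.8 s.
T_syn = |T₁ · T₂ / (T₁ − T₂)|.
T_syn = |14209.2 · 1153.8 / (14209.2 − 1153.8)| s ≈ 1256 s = 20.93 minutes.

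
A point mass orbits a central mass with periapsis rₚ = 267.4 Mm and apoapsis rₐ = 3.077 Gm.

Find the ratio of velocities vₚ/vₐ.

Convert to SI: rₚ = 267.4 Mm = 2.674e+08 m; rₐ = 3.077 Gm = 3.077e+09 m.
Conservation of angular momentum gives rₚvₚ = rₐvₐ, so vₚ/vₐ = rₐ/rₚ.
vₚ/vₐ = 3.077e+09 / 2.674e+08 ≈ 11.51.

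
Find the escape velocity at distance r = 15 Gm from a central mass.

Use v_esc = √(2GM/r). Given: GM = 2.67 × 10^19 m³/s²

Convert to SI: r = 15 Gm = 1.5e+10 m.
Escape velocity comes from setting total energy to zero: ½v² − GM/r = 0 ⇒ v_esc = √(2GM / r).
v_esc = √(2 · 2.67e+19 / 1.5e+10) m/s ≈ 5.967e+04 m/s = 59.67 km/s.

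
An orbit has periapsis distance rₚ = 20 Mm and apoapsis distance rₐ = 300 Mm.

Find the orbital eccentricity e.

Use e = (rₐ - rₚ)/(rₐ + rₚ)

Convert to SI: rₚ = 20 Mm = 2e+07 m; rₐ = 300 Mm = 3e+08 m.
e = (rₐ − rₚ) / (rₐ + rₚ).
e = (3e+08 − 2e+07) / (3e+08 + 2e+07) = 2.8e+08 / 3.2e+08 ≈ 0.875.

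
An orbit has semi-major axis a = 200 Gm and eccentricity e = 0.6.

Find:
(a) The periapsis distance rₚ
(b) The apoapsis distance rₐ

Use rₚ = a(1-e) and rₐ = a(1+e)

Convert to SI: a = 200 Gm = 2e+11 m.
(a) rₚ = a(1 − e) = 2e+11 · (1 − 0.6) = 2e+11 · 0.4 ≈ 8e+10 m = 80 Gm.
(b) rₐ = a(1 + e) = 2e+11 · (1 + 0.6) = 2e+11 · 1.6 ≈ 3.2e+11 m = 320 Gm.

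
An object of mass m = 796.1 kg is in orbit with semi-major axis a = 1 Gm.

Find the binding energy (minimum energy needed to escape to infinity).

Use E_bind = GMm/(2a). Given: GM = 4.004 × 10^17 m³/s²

Convert to SI: a = 1 Gm = 1e+09 m.
Total orbital energy is E = −GMm/(2a); binding energy is E_bind = −E = GMm/(2a).
E_bind = 4.004e+17 · 796.1 / (2 · 1e+09) J ≈ 1.594e+11 J = 159.4 GJ.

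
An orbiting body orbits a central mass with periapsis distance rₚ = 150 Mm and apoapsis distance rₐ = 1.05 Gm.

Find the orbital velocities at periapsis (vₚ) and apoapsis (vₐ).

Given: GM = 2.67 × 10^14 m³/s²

Convert to SI: rₚ = 150 Mm = 1.5e+08 m; rₐ = 1.05 Gm = 1.05e+09 m.
Use the vis-viva equation v² = GM(2/r − 1/a) with a = (rₚ + rₐ)/2 = (1.5e+08 + 1.05e+09)/2 = 6e+08 m.
vₚ = √(GM · (2/rₚ − 1/a)) = √(2.67e+14 · (2/1.5e+08 − 1/6e+08)) m/s ≈ 1765 m/s = 1.765 km/s.
vₐ = √(GM · (2/rₐ − 1/a)) = √(2.67e+14 · (2/1.05e+09 − 1/6e+08)) m/s ≈ 252.1 m/s = 252.1 m/s.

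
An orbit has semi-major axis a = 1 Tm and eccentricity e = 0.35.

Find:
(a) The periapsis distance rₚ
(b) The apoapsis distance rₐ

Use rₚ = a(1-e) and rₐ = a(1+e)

Convert to SI: a = 1 Tm = 1e+12 m.
(a) rₚ = a(1 − e) = 1e+12 · (1 − 0.35) = 1e+12 · 0.65 ≈ 6.5e+11 m = 650 Gm.
(b) rₐ = a(1 + e) = 1e+12 · (1 + 0.35) = 1e+12 · 1.35 ≈ 1.35e+12 m = 1.35 Tm.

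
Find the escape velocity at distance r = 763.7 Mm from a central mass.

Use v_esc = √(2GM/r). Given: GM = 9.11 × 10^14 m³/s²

Convert to SI: r = 763.7 Mm = 7.637e+08 m.
Escape velocity comes from setting total energy to zero: ½v² − GM/r = 0 ⇒ v_esc = √(2GM / r).
v_esc = √(2 · 9.11e+14 / 7.637e+08) m/s ≈ 1545 m/s = 1.545 km/s.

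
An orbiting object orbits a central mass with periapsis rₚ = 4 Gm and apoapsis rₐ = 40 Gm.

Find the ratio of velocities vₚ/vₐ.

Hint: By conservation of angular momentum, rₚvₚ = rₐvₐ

Convert to SI: rₚ = 4 Gm = 4e+09 m; rₐ = 40 Gm = 4e+10 m.
Conservation of angular momentum gives rₚvₚ = rₐvₐ, so vₚ/vₐ = rₐ/rₚ.
vₚ/vₐ = 4e+10 / 4e+09 ≈ 10.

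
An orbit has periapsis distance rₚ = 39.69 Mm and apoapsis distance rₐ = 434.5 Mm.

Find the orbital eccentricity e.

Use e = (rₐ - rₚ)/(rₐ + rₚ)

Convert to SI: rₚ = 39.69 Mm = 3.969e+07 m; rₐ = 434.5 Mm = 4.345e+08 m.
e = (rₐ − rₚ) / (rₐ + rₚ).
e = (4.345e+08 − 3.969e+07) / (4.345e+08 + 3.969e+07) = 3.9481e+08 / 4.7419e+08 ≈ 0.8326.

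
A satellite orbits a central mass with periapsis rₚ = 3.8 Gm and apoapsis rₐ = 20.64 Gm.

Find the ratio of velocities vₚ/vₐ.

Convert to SI: rₚ = 3.8 Gm = 3.8e+09 m; rₐ = 20.64 Gm = 2.064e+10 m.
Conservation of angular momentum gives rₚvₚ = rₐvₐ, so vₚ/vₐ = rₐ/rₚ.
vₚ/vₐ = 2.064e+10 / 3.8e+09 ≈ 5.432.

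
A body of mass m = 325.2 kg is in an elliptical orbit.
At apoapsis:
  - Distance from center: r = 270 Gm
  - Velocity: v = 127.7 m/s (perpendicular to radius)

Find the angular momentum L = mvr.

Convert to SI: r = 270 Gm = 2.7e+11 m.
Since v is perpendicular to r, L = m · v · r.
L = 325.2 · 127.7 · 2.7e+11 kg·m²/s ≈ 1.121e+16 kg·m²/s.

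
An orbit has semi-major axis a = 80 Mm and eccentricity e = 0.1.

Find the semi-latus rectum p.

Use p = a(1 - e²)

Convert to SI: a = 80 Mm = 8e+07 m.
p = a (1 − e²).
p = 8e+07 · (1 − (0.1)²) = 8e+07 · 0.99 ≈ 7.92e+07 m = 79.2 Mm.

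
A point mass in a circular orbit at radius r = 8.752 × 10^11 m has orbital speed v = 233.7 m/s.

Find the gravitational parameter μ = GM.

For a circular orbit v² = GM/r, so GM = v² · r.
GM = (233.7)² · 8.752e+11 m³/s² ≈ 4.78e+16 m³/s² = 4.78 × 10^16 m³/s².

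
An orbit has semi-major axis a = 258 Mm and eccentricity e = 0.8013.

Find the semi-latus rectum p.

Convert to SI: a = 258 Mm = 2.58e+08 m.
p = a (1 − e²).
p = 2.58e+08 · (1 − (0.8013)²) = 2.58e+08 · 0.357918 ≈ 9.234e+07 m = 92.34 Mm.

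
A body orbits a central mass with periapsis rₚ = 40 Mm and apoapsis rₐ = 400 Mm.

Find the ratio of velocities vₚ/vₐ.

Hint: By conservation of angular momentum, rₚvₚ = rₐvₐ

Convert to SI: rₚ = 40 Mm = 4e+07 m; rₐ = 400 Mm = 4e+08 m.
Conservation of angular momentum gives rₚvₚ = rₐvₐ, so vₚ/vₐ = rₐ/rₚ.
vₚ/vₐ = 4e+08 / 4e+07 ≈ 10.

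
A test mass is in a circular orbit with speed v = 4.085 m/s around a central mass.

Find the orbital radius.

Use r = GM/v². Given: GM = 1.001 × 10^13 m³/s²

For a circular orbit, v² = GM / r, so r = GM / v².
r = 1.001e+13 / (4.085)² m ≈ 5.999e+11 m = 599.9 Gm.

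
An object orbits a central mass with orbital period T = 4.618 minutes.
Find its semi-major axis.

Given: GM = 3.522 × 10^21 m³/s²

Convert to SI: T = 4.618 minutes = 277.08 s.
Invert Kepler's third law: a = (GM · T² / (4π²))^(1/3).
Substituting T = 277.08 s and GM = 3.522e+21 m³/s²:
a = (3.522e+21 · (277.08)² / (4π²))^(1/3) m
a ≈ 1.899e+08 m = 189.9 Mm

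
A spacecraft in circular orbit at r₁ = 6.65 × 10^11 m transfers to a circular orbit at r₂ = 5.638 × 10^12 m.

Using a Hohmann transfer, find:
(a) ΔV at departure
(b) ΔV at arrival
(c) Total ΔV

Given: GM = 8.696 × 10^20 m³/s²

Transfer semi-major axis: a_t = (r₁ + r₂)/2 = (6.65e+11 + 5.638e+12)/2 = 3.1515e+12 m.
Circular speeds: v₁ = √(GM/r₁) = 36161.7 m/s, v₂ = √(GM/r₂) = 12419.3 m/s.
Transfer speeds (vis-viva v² = GM(2/r − 1/a_t)): v₁ᵗ = 48367.4 m/s, v₂ᵗ = 5704.92 m/s.
(a) ΔV₁ = |v₁ᵗ − v₁| ≈ 1.221e+04 m/s = 12.21 km/s.
(b) ΔV₂ = |v₂ − v₂ᵗ| ≈ 6714 m/s = 6.714 km/s.
(c) ΔV_total = ΔV₁ + ΔV₂ ≈ 1.892e+04 m/s = 18.92 km/s.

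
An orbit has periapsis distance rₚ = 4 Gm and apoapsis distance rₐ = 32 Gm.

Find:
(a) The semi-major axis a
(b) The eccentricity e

Convert to SI: rₚ = 4 Gm = 4e+09 m; rₐ = 32 Gm = 3.2e+10 m.
(a) a = (rₚ + rₐ) / 2 = (4e+09 + 3.2e+10) / 2 ≈ 1.8e+10 m = 18 Gm.
(b) e = (rₐ − rₚ) / (rₐ + rₚ) = (3.2e+10 − 4e+09) / (3.2e+10 + 4e+09) ≈ 0.7778.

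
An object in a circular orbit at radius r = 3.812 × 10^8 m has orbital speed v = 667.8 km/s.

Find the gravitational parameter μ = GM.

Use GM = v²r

Convert to SI: v = 667.8 km/s = 667800 m/s.
For a circular orbit v² = GM/r, so GM = v² · r.
GM = (667800)² · 3.812e+08 m³/s² ≈ 1.7e+20 m³/s² = 1.7 × 10^20 m³/s².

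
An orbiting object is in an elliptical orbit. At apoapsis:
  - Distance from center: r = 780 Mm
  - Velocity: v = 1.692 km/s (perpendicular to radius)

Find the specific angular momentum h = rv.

Convert to SI: r = 780 Mm = 7.8e+08 m; v = 1.692 km/s = 1692 m/s.
With v perpendicular to r, h = r · v.
h = 7.8e+08 · 1692 m²/s ≈ 1.32e+12 m²/s.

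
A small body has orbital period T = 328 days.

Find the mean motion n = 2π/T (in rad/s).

Convert to SI: T = 328 days = 2.83392e+07 s.
n = 2π / T.
n = 2π / 2.83392e+07 s ≈ 2.217e-07 rad/s.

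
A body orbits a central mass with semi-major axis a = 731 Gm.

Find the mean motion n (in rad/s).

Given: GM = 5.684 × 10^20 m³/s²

Convert to SI: a = 731 Gm = 7.31e+11 m.
n = √(GM / a³).
n = √(5.684e+20 / (7.31e+11)³) rad/s ≈ 3.815e-08 rad/s.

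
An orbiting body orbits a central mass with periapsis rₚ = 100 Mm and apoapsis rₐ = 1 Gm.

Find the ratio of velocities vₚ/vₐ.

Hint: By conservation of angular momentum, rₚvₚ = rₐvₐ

Convert to SI: rₚ = 100 Mm = 1e+08 m; rₐ = 1 Gm = 1e+09 m.
Conservation of angular momentum gives rₚvₚ = rₐvₐ, so vₚ/vₐ = rₐ/rₚ.
vₚ/vₐ = 1e+09 / 1e+08 ≈ 10.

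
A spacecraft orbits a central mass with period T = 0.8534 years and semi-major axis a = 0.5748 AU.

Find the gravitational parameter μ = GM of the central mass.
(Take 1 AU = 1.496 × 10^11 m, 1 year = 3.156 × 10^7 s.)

Convert to SI: T = 0.8534 years = 2.69333e+07 s; a = 0.5748 AU = 8.59901e+10 m.
GM = 4π² · a³ / T².
GM = 4π² · (8.59901e+10)³ / (2.69333e+07)² m³/s² ≈ 3.46e+19 m³/s² = 3.46 × 10^19 m³/s².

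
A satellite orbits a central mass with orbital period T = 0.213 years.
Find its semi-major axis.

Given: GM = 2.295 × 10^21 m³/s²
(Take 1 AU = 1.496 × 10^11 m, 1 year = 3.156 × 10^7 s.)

Convert to SI: T = 0.213 years = 6.72228e+06 s.
Invert Kepler's third law: a = (GM · T² / (4π²))^(1/3).
Substituting T = 6.72228e+06 s and GM = 2.295e+21 m³/s²:
a = (2.295e+21 · (6.72228e+06)² / (4π²))^(1/3) m
a ≈ 1.38e+11 m = 0.9223 AU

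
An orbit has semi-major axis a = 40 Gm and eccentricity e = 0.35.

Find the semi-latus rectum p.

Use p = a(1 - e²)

Convert to SI: a = 40 Gm = 4e+10 m.
p = a (1 − e²).
p = 4e+10 · (1 − (0.35)²) = 4e+10 · 0.8775 ≈ 3.51e+10 m = 35.1 Gm.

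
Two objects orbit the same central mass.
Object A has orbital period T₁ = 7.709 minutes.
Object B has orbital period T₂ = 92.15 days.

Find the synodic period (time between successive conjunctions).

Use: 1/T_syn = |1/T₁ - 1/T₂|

Convert to SI: T₁ = 7.709 minutes = 462.54 s; T₂ = 92.15 days = 7.96176e+06 s.
T_syn = |T₁ · T₂ / (T₁ − T₂)|.
T_syn = |462.54 · 7.96176e+06 / (462.54 − 7.96176e+06)| s ≈ 462.6 s = 7.709 minutes.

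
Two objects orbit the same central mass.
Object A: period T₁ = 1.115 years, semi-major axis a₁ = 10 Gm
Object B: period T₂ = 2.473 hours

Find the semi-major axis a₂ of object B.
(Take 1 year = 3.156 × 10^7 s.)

Convert to SI: T₁ = 1.115 years = 3.51894e+07 s; a₁ = 10 Gm = 1e+10 m; T₂ = 2.473 hours = 8902.8 s.
Kepler's third law: (T₁/T₂)² = (a₁/a₂)³ ⇒ a₂ = a₁ · (T₂/T₁)^(2/3).
T₂/T₁ = 8902.8 / 3.51894e+07 = 0.000252997.
a₂ = 1e+10 · (0.000252997)^(2/3) m ≈ 4e+07 m = 40 Mm.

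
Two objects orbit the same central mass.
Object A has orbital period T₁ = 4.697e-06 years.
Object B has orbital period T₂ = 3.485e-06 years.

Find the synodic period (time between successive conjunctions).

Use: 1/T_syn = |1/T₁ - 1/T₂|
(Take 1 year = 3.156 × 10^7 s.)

Convert to SI: T₁ = 4.697e-06 years = 148.237 s; T₂ = 3.485e-06 years = 109.987 s.
T_syn = |T₁ · T₂ / (T₁ − T₂)|.
T_syn = |148.237 · 109.987 / (148.237 − 109.987)| s ≈ 426.2 s = 1.351e-05 years.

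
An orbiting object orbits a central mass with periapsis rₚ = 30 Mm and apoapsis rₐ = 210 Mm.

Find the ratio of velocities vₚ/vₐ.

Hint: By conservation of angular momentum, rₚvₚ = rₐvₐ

Convert to SI: rₚ = 30 Mm = 3e+07 m; rₐ = 210 Mm = 2.1e+08 m.
Conservation of angular momentum gives rₚvₚ = rₐvₐ, so vₚ/vₐ = rₐ/rₚ.
vₚ/vₐ = 2.1e+08 / 3e+07 ≈ 7.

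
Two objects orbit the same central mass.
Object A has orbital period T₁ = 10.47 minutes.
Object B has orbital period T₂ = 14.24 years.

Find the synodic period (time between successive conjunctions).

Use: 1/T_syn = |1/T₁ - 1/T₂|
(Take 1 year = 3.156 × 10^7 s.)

Convert to SI: T₁ = 10.47 minutes = 628.2 s; T₂ = 14.24 years = 4.49414e+08 s.
T_syn = |T₁ · T₂ / (T₁ − T₂)|.
T_syn = |628.2 · 4.49414e+08 / (628.2 − 4.49414e+08)| s ≈ 628.2 s = 10.47 minutes.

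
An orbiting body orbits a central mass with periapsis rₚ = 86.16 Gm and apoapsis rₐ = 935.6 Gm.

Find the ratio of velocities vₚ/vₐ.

Convert to SI: rₚ = 86.16 Gm = 8.616e+10 m; rₐ = 935.6 Gm = 9.356e+11 m.
Conservation of angular momentum gives rₚvₚ = rₐvₐ, so vₚ/vₐ = rₐ/rₚ.
vₚ/vₐ = 9.356e+11 / 8.616e+10 ≈ 10.86.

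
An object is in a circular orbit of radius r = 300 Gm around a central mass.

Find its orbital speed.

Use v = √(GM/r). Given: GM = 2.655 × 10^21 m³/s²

Convert to SI: r = 300 Gm = 3e+11 m.
For a circular orbit, gravity supplies the centripetal force, so v = √(GM / r).
v = √(2.655e+21 / 3e+11) m/s ≈ 9.407e+04 m/s = 94.07 km/s.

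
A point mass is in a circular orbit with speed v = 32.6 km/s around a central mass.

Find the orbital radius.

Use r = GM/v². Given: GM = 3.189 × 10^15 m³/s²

Convert to SI: v = 32.6 km/s = 32600 m/s.
For a circular orbit, v² = GM / r, so r = GM / v².
r = 3.189e+15 / (32600)² m ≈ 3.001e+06 m = 3.001 Mm.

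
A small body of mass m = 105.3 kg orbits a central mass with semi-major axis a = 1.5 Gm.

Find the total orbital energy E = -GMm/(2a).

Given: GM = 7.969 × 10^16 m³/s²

Convert to SI: a = 1.5 Gm = 1.5e+09 m.
E = −GMm / (2a).
E = −7.969e+16 · 105.3 / (2 · 1.5e+09) J ≈ -2.797e+09 J = -2.797 GJ.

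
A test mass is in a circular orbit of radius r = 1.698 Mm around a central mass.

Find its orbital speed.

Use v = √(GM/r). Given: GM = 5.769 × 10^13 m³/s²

Convert to SI: r = 1.698 Mm = 1.698e+06 m.
For a circular orbit, gravity supplies the centripetal force, so v = √(GM / r).
v = √(5.769e+13 / 1.698e+06) m/s ≈ 5829 m/s = 5.829 km/s.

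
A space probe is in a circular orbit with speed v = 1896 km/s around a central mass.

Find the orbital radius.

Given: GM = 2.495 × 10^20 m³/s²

Convert to SI: v = 1896 km/s = 1.896e+06 m/s.
For a circular orbit, v² = GM / r, so r = GM / v².
r = 2.495e+20 / (1.896e+06)² m ≈ 6.941e+07 m = 6.941 × 10^7 m.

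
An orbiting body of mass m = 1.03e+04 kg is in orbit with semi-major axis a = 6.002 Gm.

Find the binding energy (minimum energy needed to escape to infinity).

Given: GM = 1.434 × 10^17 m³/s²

Convert to SI: a = 6.002 Gm = 6.002e+09 m.
Total orbital energy is E = −GMm/(2a); binding energy is E_bind = −E = GMm/(2a).
E_bind = 1.434e+17 · 1.03e+04 / (2 · 6.002e+09) J ≈ 1.23e+11 J = 123 GJ.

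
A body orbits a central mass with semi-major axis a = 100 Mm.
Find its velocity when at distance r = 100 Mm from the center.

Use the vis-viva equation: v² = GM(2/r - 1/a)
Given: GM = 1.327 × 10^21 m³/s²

Convert to SI: a = 100 Mm = 1e+08 m; r = 100 Mm = 1e+08 m.
Vis-viva: v = √(GM · (2/r − 1/a)).
2/r − 1/a = 2/1e+08 − 1/1e+08 = 1e-08 m⁻¹.
v = √(1.327e+21 · 1e-08) m/s ≈ 3.643e+06 m/s = 3643 km/s.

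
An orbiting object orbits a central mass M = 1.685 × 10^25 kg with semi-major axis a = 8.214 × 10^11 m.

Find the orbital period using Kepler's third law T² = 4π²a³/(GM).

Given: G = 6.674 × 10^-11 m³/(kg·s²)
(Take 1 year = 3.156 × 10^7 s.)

GM = G · M = 6.674e-11 · 1.685e+25 = 1.12457e+15 m³/s².
Kepler's third law: T = 2π √(a³ / GM).
Substituting a = 8.214e+11 m and GM = 1.12457e+15 m³/s²:
T = 2π √((8.214e+11)³ / 1.12457e+15) s
T ≈ 1.395e+11 s = 4420 years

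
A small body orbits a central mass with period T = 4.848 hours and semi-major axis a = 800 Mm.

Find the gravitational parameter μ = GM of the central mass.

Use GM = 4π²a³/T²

Convert to SI: T = 4.848 hours = 17452.8 s; a = 800 Mm = 8e+08 m.
GM = 4π² · a³ / T².
GM = 4π² · (8e+08)³ / (17452.8)² m³/s² ≈ 6.636e+19 m³/s² = 6.636 × 10^19 m³/s².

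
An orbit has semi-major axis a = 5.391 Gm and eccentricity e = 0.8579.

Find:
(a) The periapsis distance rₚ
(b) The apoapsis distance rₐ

Convert to SI: a = 5.391 Gm = 5.391e+09 m.
(a) rₚ = a(1 − e) = 5.391e+09 · (1 − 0.8579) = 5.391e+09 · 0.1421 ≈ 7.661e+08 m = 766.1 Mm.
(b) rₐ = a(1 + e) = 5.391e+09 · (1 + 0.8579) = 5.391e+09 · 1.8579 ≈ 1.002e+10 m = 10.02 Gm.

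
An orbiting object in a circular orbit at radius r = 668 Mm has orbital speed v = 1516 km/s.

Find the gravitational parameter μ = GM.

Convert to SI: r = 668 Mm = 6.68e+08 m; v = 1516 km/s = 1.516e+06 m/s.
For a circular orbit v² = GM/r, so GM = v² · r.
GM = (1.516e+06)² · 6.68e+08 m³/s² ≈ 1.535e+21 m³/s² = 1.535 × 10^21 m³/s².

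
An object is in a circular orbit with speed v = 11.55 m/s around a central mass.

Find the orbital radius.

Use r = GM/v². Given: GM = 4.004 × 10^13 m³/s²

For a circular orbit, v² = GM / r, so r = GM / v².
r = 4.004e+13 / (11.55)² m ≈ 3.001e+11 m = 300.1 Gm.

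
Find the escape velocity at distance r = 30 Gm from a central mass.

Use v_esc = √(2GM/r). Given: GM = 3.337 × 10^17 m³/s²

Convert to SI: r = 30 Gm = 3e+10 m.
Escape velocity comes from setting total energy to zero: ½v² − GM/r = 0 ⇒ v_esc = √(2GM / r).
v_esc = √(2 · 3.337e+17 / 3e+10) m/s ≈ 4717 m/s = 4.717 km/s.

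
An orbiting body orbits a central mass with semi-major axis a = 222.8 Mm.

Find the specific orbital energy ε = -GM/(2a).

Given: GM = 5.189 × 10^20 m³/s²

Convert to SI: a = 222.8 Mm = 2.228e+08 m.
ε = −GM / (2a).
ε = −5.189e+20 / (2 · 2.228e+08) J/kg ≈ -1.164e+12 J/kg = -1164 GJ/kg.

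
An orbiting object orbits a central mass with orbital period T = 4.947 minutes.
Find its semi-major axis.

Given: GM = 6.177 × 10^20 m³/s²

Convert to SI: T = 4.947 minutes = 296.82 s.
Invert Kepler's third law: a = (GM · T² / (4π²))^(1/3).
Substituting T = 296.82 s and GM = 6.177e+20 m³/s²:
a = (6.177e+20 · (296.82)² / (4π²))^(1/3) m
a ≈ 1.113e+08 m = 111.3 Mm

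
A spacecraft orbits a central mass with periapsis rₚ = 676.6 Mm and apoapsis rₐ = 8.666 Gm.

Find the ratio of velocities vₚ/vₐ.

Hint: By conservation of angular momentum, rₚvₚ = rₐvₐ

Convert to SI: rₚ = 676.6 Mm = 6.766e+08 m; rₐ = 8.666 Gm = 8.666e+09 m.
Conservation of angular momentum gives rₚvₚ = rₐvₐ, so vₚ/vₐ = rₐ/rₚ.
vₚ/vₐ = 8.666e+09 / 6.766e+08 ≈ 12.81.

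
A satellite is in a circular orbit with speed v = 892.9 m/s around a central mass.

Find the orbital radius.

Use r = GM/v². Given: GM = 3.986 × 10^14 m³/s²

For a circular orbit, v² = GM / r, so r = GM / v².
r = 3.986e+14 / (892.9)² m ≈ 5e+08 m = 500 Mm.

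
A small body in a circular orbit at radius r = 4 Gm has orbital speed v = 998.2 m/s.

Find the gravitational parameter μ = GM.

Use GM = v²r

Convert to SI: r = 4 Gm = 4e+09 m.
For a circular orbit v² = GM/r, so GM = v² · r.
GM = (998.2)² · 4e+09 m³/s² ≈ 3.986e+15 m³/s² = 3.986 × 10^15 m³/s².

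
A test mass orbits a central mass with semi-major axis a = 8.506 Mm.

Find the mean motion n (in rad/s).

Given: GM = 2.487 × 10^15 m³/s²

Convert to SI: a = 8.506 Mm = 8.506e+06 m.
n = √(GM / a³).
n = √(2.487e+15 / (8.506e+06)³) rad/s ≈ 0.00201 rad/s.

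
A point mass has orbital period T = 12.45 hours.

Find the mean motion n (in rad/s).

Convert to SI: T = 12.45 hours = 44820 s.
n = 2π / T.
n = 2π / 44820 s ≈ 0.0001402 rad/s.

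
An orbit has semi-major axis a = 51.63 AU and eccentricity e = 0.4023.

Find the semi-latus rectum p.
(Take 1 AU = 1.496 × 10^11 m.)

Convert to SI: a = 51.63 AU = 7.72385e+12 m.
p = a (1 − e²).
p = 7.72385e+12 · (1 − (0.4023)²) = 7.72385e+12 · 0.838155 ≈ 6.474e+12 m = 43.27 AU.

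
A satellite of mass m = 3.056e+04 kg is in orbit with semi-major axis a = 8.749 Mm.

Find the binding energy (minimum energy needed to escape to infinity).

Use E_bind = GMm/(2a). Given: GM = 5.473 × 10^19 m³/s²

Convert to SI: a = 8.749 Mm = 8.749e+06 m.
Total orbital energy is E = −GMm/(2a); binding energy is E_bind = −E = GMm/(2a).
E_bind = 5.473e+19 · 3.056e+04 / (2 · 8.749e+06) J ≈ 9.559e+16 J = 95.59 PJ.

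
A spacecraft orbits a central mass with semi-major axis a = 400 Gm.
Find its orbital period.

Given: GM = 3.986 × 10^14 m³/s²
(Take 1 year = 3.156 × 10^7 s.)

Convert to SI: a = 400 Gm = 4e+11 m.
Kepler's third law: T = 2π √(a³ / GM).
Substituting a = 4e+11 m and GM = 3.986e+14 m³/s²:
T = 2π √((4e+11)³ / 3.986e+14) s
T ≈ 7.962e+10 s = 2523 years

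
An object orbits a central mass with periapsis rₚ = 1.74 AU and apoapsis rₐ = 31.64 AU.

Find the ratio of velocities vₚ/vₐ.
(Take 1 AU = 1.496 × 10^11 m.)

Convert to SI: rₚ = 1.74 AU = 2.60304e+11 m; rₐ = 31.64 AU = 4.73334e+12 m.
Conservation of angular momentum gives rₚvₚ = rₐvₐ, so vₚ/vₐ = rₐ/rₚ.
vₚ/vₐ = 4.73334e+12 / 2.60304e+11 ≈ 18.18.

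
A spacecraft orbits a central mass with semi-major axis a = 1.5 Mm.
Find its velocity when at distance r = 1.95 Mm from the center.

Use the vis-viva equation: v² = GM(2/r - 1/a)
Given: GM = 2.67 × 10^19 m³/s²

Convert to SI: a = 1.5 Mm = 1.5e+06 m; r = 1.95 Mm = 1.95e+06 m.
Vis-viva: v = √(GM · (2/r − 1/a)).
2/r − 1/a = 2/1.95e+06 − 1/1.5e+06 = 3.58974e-07 m⁻¹.
v = √(2.67e+19 · 3.58974e-07) m/s ≈ 3.096e+06 m/s = 3096 km/s.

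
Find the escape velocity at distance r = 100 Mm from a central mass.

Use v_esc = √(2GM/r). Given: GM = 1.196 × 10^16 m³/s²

Convert to SI: r = 100 Mm = 1e+08 m.
Escape velocity comes from setting total energy to zero: ½v² − GM/r = 0 ⇒ v_esc = √(2GM / r).
v_esc = √(2 · 1.196e+16 / 1e+08) m/s ≈ 1.547e+04 m/s = 15.47 km/s.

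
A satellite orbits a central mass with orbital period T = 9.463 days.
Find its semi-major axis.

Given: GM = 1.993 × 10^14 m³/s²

Convert to SI: T = 9.463 days = 817603 s.
Invert Kepler's third law: a = (GM · T² / (4π²))^(1/3).
Substituting T = 817603 s and GM = 1.993e+14 m³/s²:
a = (1.993e+14 · (817603)² / (4π²))^(1/3) m
a ≈ 1.5e+08 m = 150 Mm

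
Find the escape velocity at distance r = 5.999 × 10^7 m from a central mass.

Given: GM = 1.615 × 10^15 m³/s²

Escape velocity comes from setting total energy to zero: ½v² − GM/r = 0 ⇒ v_esc = √(2GM / r).
v_esc = √(2 · 1.615e+15 / 5.999e+07) m/s ≈ 7338 m/s = 7.338 km/s.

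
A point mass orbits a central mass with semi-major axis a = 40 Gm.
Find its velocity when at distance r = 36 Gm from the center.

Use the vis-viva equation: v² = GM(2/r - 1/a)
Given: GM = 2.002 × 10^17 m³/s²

Convert to SI: a = 40 Gm = 4e+10 m; r = 36 Gm = 3.6e+10 m.
Vis-viva: v = √(GM · (2/r − 1/a)).
2/r − 1/a = 2/3.6e+10 − 1/4e+10 = 3.05556e-11 m⁻¹.
v = √(2.002e+17 · 3.05556e-11) m/s ≈ 2473 m/s = 2.473 km/s.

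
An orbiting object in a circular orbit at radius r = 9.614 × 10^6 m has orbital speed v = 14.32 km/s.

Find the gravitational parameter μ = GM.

Convert to SI: v = 14.32 km/s = 14320 m/s.
For a circular orbit v² = GM/r, so GM = v² · r.
GM = (14320)² · 9.614e+06 m³/s² ≈ 1.971e+15 m³/s² = 1.971 × 10^15 m³/s².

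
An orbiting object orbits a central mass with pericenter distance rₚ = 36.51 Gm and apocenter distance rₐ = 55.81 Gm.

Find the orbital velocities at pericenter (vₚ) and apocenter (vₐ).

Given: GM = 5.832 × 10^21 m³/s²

Convert to SI: rₚ = 36.51 Gm = 3.651e+10 m; rₐ = 55.81 Gm = 5.581e+10 m.
Use the vis-viva equation v² = GM(2/r − 1/a) with a = (rₚ + rₐ)/2 = (3.651e+10 + 5.581e+10)/2 = 4.616e+10 m.
vₚ = √(GM · (2/rₚ − 1/a)) = √(5.832e+21 · (2/3.651e+10 − 1/4.616e+10)) m/s ≈ 4.395e+05 m/s = 439.5 km/s.
vₐ = √(GM · (2/rₐ − 1/a)) = √(5.832e+21 · (2/5.581e+10 − 1/4.616e+10)) m/s ≈ 2.875e+05 m/s = 287.5 km/s.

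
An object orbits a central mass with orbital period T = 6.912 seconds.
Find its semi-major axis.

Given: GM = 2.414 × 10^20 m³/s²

Invert Kepler's third law: a = (GM · T² / (4π²))^(1/3).
Substituting T = 6.912 s and GM = 2.414e+20 m³/s²:
a = (2.414e+20 · (6.912)² / (4π²))^(1/3) m
a ≈ 6.635e+06 m = 6.635 × 10^6 m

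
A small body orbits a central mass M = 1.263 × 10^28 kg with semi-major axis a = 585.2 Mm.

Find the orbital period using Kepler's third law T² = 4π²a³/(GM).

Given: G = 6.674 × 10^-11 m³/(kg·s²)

Convert to SI: a = 585.2 Mm = 5.852e+08 m.
GM = G · M = 6.674e-11 · 1.263e+28 = 8.42926e+17 m³/s².
Kepler's third law: T = 2π √(a³ / GM).
Substituting a = 5.852e+08 m and GM = 8.42926e+17 m³/s²:
T = 2π √((5.852e+08)³ / 8.42926e+17) s
T ≈ 9.688e+04 s = 1.121 days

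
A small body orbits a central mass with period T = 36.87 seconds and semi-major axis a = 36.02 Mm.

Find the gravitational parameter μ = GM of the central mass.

Convert to SI: a = 36.02 Mm = 3.602e+07 m.
GM = 4π² · a³ / T².
GM = 4π² · (3.602e+07)³ / (36.87)² m³/s² ≈ 1.357e+21 m³/s² = 1.357 × 10^21 m³/s².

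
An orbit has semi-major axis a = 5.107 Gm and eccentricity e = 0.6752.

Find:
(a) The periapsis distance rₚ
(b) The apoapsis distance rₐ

Convert to SI: a = 5.107 Gm = 5.107e+09 m.
(a) rₚ = a(1 − e) = 5.107e+09 · (1 − 0.6752) = 5.107e+09 · 0.3248 ≈ 1.659e+09 m = 1.659 Gm.
(b) rₐ = a(1 + e) = 5.107e+09 · (1 + 0.6752) = 5.107e+09 · 1.6752 ≈ 8.555e+09 m = 8.555 Gm.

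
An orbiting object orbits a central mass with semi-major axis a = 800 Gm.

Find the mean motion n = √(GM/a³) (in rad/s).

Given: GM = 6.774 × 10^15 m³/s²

Convert to SI: a = 800 Gm = 8e+11 m.
n = √(GM / a³).
n = √(6.774e+15 / (8e+11)³) rad/s ≈ 1.15e-10 rad/s.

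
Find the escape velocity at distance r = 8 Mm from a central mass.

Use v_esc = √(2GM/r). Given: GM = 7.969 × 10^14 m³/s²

Convert to SI: r = 8 Mm = 8e+06 m.
Escape velocity comes from setting total energy to zero: ½v² − GM/r = 0 ⇒ v_esc = √(2GM / r).
v_esc = √(2 · 7.969e+14 / 8e+06) m/s ≈ 1.411e+04 m/s = 14.11 km/s.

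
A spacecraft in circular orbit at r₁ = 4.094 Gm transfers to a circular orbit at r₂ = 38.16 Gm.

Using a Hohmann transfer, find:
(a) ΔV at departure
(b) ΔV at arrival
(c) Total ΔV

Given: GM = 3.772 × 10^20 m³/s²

Convert to SI: r₁ = 4.094 Gm = 4.094e+09 m; r₂ = 38.16 Gm = 3.816e+10 m.
Transfer semi-major axis: a_t = (r₁ + r₂)/2 = (4.094e+09 + 3.816e+10)/2 = 2.1127e+10 m.
Circular speeds: v₁ = √(GM/r₁) = 303537 m/s, v₂ = √(GM/r₂) = 99421.8 m/s.
Transfer speeds (vis-viva v² = GM(2/r − 1/a_t)): v₁ᵗ = 407941 m/s, v₂ᵗ = 43766 m/s.
(a) ΔV₁ = |v₁ᵗ − v₁| ≈ 1.044e+05 m/s = 104.4 km/s.
(b) ΔV₂ = |v₂ − v₂ᵗ| ≈ 5.566e+04 m/s = 55.66 km/s.
(c) ΔV_total = ΔV₁ + ΔV₂ ≈ 1.601e+05 m/s = 160.1 km/s.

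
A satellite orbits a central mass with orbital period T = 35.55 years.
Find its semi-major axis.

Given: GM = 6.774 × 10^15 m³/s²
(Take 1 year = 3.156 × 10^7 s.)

Convert to SI: T = 35.55 years = 1.12196e+09 s.
Invert Kepler's third law: a = (GM · T² / (4π²))^(1/3).
Substituting T = 1.12196e+09 s and GM = 6.774e+15 m³/s²:
a = (6.774e+15 · (1.12196e+09)² / (4π²))^(1/3) m
a ≈ 6e+10 m = 60 Gm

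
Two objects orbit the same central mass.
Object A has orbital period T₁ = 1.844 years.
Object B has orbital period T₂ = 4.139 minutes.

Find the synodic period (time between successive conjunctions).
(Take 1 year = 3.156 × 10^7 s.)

Convert to SI: T₁ = 1.844 years = 5.81966e+07 s; T₂ = 4.139 minutes = 248.34 s.
T_syn = |T₁ · T₂ / (T₁ − T₂)|.
T_syn = |5.81966e+07 · 248.34 / (5.81966e+07 − 248.34)| s ≈ 248.3 s = 4.139 minutes.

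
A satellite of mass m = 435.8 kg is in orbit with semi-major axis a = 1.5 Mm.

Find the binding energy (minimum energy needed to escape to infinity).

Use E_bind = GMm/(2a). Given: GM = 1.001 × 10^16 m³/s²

Convert to SI: a = 1.5 Mm = 1.5e+06 m.
Total orbital energy is E = −GMm/(2a); binding energy is E_bind = −E = GMm/(2a).
E_bind = 1.001e+16 · 435.8 / (2 · 1.5e+06) J ≈ 1.454e+12 J = 1.454 TJ.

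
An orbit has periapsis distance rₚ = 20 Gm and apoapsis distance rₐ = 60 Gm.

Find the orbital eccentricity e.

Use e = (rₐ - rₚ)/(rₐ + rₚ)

Convert to SI: rₚ = 20 Gm = 2e+10 m; rₐ = 60 Gm = 6e+10 m.
e = (rₐ − rₚ) / (rₐ + rₚ).
e = (6e+10 − 2e+10) / (6e+10 + 2e+10) = 4e+10 / 8e+10 ≈ 0.5.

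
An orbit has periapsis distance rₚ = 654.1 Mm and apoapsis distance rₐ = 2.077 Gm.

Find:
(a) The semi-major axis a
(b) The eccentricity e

Convert to SI: rₚ = 654.1 Mm = 6.541e+08 m; rₐ = 2.077 Gm = 2.077e+09 m.
(a) a = (rₚ + rₐ) / 2 = (6.541e+08 + 2.077e+09) / 2 ≈ 1.366e+09 m = 1.366 Gm.
(b) e = (rₐ − rₚ) / (rₐ + rₚ) = (2.077e+09 − 6.541e+08) / (2.077e+09 + 6.541e+08) ≈ 0.521.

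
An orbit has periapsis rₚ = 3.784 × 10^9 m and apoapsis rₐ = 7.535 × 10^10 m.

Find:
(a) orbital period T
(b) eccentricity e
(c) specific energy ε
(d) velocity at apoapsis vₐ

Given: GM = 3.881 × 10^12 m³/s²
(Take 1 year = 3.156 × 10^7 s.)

(a) With a = (rₚ + rₐ)/2 = 3.9567e+10 m, T = 2π √(a³/GM) = 2π √((3.9567e+10)³/3.881e+12) s ≈ 2.51e+10 s
(b) e = (rₐ − rₚ)/(rₐ + rₚ) = (7.535e+10 − 3.784e+09)/(7.535e+10 + 3.784e+09) ≈ 0.9044
(c) With a = (rₚ + rₐ)/2 = 3.9567e+10 m, ε = −GM/(2a) = −3.881e+12/(2 · 3.9567e+10) J/kg ≈ -49.04 J/kg
(d) With a = (rₚ + rₐ)/2 = 3.9567e+10 m, vₐ = √(GM (2/rₐ − 1/a)) = √(3.881e+12 · (2/7.535e+10 − 1/3.9567e+10)) m/s ≈ 2.219 m/s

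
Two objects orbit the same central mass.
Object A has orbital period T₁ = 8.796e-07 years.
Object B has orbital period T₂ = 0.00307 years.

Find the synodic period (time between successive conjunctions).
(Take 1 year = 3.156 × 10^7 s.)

Convert to SI: T₁ = 8.796e-07 years = 27.7602 s; T₂ = 0.00307 years = 96889.2 s.
T_syn = |T₁ · T₂ / (T₁ − T₂)|.
T_syn = |27.7602 · 96889.2 / (27.7602 − 96889.2)| s ≈ 27.77 s = 8.799e-07 years.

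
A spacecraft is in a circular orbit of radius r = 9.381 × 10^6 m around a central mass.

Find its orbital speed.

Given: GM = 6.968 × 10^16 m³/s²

For a circular orbit, gravity supplies the centripetal force, so v = √(GM / r).
v = √(6.968e+16 / 9.381e+06) m/s ≈ 8.618e+04 m/s = 86.18 km/s.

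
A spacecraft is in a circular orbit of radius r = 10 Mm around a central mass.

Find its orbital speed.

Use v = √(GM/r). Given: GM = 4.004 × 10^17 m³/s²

Convert to SI: r = 10 Mm = 1e+07 m.
For a circular orbit, gravity supplies the centripetal force, so v = √(GM / r).
v = √(4.004e+17 / 1e+07) m/s ≈ 2.001e+05 m/s = 200.1 km/s.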